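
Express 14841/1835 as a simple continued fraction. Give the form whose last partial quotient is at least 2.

14841 = 8*1835 + 161
1835 = 11*161 + 64
161 = 2*64 + 33
64 = 1*33 + 31
33 = 1*31 + 2
31 = 15*2 + 1
2 = 2*1 + 0  (stop)
So 14841/1835 = [8; 11, 2, 1, 1, 15, 2].

[8; 11, 2, 1, 1, 15, 2]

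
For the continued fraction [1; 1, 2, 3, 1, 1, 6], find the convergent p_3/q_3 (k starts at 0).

Using pₖ = aₖpₖ₋₁ + pₖ₋₂, qₖ = aₖqₖ₋₁ + qₖ₋₂ (with p₋₁=1, p₋₂=0, q₋₁=0, q₋₂=1):
  k=0: a=1, p=1, q=1
  k=1: a=1, p=2, q=1
  k=2: a=2, p=5, q=3
  k=3: a=3, p=17, q=10

17/10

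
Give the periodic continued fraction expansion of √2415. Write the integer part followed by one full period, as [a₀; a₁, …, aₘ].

[49; 7, 98]

a₀ = ⌊√2415⌋ = 49.
With m₀=0, d₀=1 and mₖ₊₁ = dₖaₖ − mₖ, dₖ₊₁ = (n − mₖ₊₁²)/dₖ, aₖ₊₁ = ⌊(a₀+mₖ₊₁)/dₖ₊₁⌋:
  k=1: m=49, d=14, a=7
  k=2: m=49, d=1, a=98
d=1 and a=2a₀=98 at k=2, so the next step gives (m, d) = (49, 14) again — its k=1 value — and the period has length 2.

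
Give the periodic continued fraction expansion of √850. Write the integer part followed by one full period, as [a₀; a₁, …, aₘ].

a₀ = ⌊√850⌋ = 29.
With m₀=0, d₀=1 and mₖ₊₁ = dₖaₖ − mₖ, dₖ₊₁ = (n − mₖ₊₁²)/dₖ, aₖ₊₁ = ⌊(a₀+mₖ₊₁)/dₖ₊₁⌋:
  k=1: m=29, d=9, a=6
  k=2: m=25, d=25, a=2
  k=3: m=25, d=9, a=6
  k=4: m=29, d=1, a=58
d=1 and a=2a₀=58 at k=4, so the next step gives (m, d) = (29, 9) again — its k=1 value — and the period has length 4.

[29; 6, 2, 6, 58]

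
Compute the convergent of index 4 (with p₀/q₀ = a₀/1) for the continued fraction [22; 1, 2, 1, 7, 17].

Using pₖ = aₖpₖ₋₁ + pₖ₋₂, qₖ = aₖqₖ₋₁ + qₖ₋₂ (with p₋₁=1, p₋₂=0, q₋₁=0, q₋₂=1):
  k=0: a=22, p=22, q=1
  k=1: a=1, p=23, q=1
  k=2: a=2, p=68, q=3
  k=3: a=1, p=91, q=4
  k=4: a=7, p=705, q=31

705/31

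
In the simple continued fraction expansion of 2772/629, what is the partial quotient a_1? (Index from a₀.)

2772 = 4·629 + 256   →  a_0 = 4
629 = 2·256 + 117   →  a_1 = 2

2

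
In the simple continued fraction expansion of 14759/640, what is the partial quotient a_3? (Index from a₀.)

2

14759 = 23·640 + 39   →  a_0 = 23
640 = 16·39 + 16   →  a_1 = 16
39 = 2·16 + 7   →  a_2 = 2
16 = 2·7 + 2   →  a_3 = 2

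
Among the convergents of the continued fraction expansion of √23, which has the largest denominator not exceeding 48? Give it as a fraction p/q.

√23 = [4; 1, 3, 1, 8, …] (period length 4).
Convergents:
  p_0/q_0 = 4/1
  p_1/q_1 = 5/1
  p_2/q_2 = 19/4
  p_3/q_3 = 24/5
  p_4/q_4 = 211/44
  p_5/q_5 = 235/49
q_4 = 44 ≤ 48 < 49 = q_5, so the answer is 211/44.

211/44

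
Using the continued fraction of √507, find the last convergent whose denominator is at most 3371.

√507 = [22; 1, 1, 14, 1, 1, 44, …] (period length 6).
Convergents:
  p_0/q_0 = 22/1
  p_1/q_1 = 23/1
  p_2/q_2 = 45/2
  p_3/q_3 = 653/29
  p_4/q_4 = 698/31
  p_5/q_5 = 1351/60
  p_6/q_6 = 60142/2671
  p_7/q_7 = 61493/2731
  p_8/q_8 = 121635/5402
q_7 = 2731 ≤ 3371 < 5402 = q_8, so the answer is 61493/2731.

61493/2731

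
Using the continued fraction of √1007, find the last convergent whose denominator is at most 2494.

√1007 = [31; 1, 2, 1, 2, 1, 62, …] (period length 6).
Convergents:
  p_0/q_0 = 31/1
  p_1/q_1 = 32/1
  p_2/q_2 = 95/3
  p_3/q_3 = 127/4
  p_4/q_4 = 349/11
  p_5/q_5 = 476/15
  p_6/q_6 = 29861/941
  p_7/q_7 = 30337/956
  p_8/q_8 = 90535/2853
q_7 = 956 ≤ 2494 < 2853 = q_8, so the answer is 30337/956.

30337/956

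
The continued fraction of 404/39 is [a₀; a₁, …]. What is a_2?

1

404 = 10·39 + 14   →  a_0 = 10
39 = 2·14 + 11   →  a_1 = 2
14 = 1·11 + 3   →  a_2 = 1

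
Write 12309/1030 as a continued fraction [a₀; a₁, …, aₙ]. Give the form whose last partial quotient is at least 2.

[11; 1, 19, 5, 10]

12309 = 11×1030 + 979
1030 = 1×979 + 51
979 = 19×51 + 10
51 = 5×10 + 1
10 = 10×1 + 0  (stop)
So 12309/1030 = [11; 1, 19, 5, 10].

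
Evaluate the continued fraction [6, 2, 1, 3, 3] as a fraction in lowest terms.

229/36

Fold from the inside: start with 3/1.
  3 + 1/3 = 10/3
  1 + 3/10 = 13/10
  2 + 10/13 = 36/13
  6 + 13/36 = 229/36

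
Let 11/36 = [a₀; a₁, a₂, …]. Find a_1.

3

11 = 0·36 + 11   →  a_0 = 0
36 = 3·11 + 3   →  a_1 = 3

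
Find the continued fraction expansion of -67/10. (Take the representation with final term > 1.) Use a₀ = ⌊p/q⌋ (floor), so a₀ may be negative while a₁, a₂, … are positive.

[-7; 3, 3]

-67 = -7*10 + 3
10 = 3*3 + 1
3 = 3*1 + 0  (stop)
So -67/10 = [-7; 3, 3].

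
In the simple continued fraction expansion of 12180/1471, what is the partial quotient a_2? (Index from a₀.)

1

12180 = 8·1471 + 412   →  a_0 = 8
1471 = 3·412 + 235   →  a_1 = 3
412 = 1·235 + 177   →  a_2 = 1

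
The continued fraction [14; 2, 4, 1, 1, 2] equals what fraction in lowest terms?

Fold from the inside: start with 2/1.
  1 + 1/2 = 3/2
  1 + 2/3 = 5/3
  4 + 3/5 = 23/5
  2 + 5/23 = 51/23
  14 + 23/51 = 737/51

737/51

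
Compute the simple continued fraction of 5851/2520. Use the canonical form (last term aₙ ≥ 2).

[2; 3, 9, 3, 9, 3]

5851 = 2·2520 + 811
2520 = 3·811 + 87
811 = 9·87 + 28
87 = 3·28 + 3
28 = 9·3 + 1
3 = 3·1 + 0  (stop)
So 5851/2520 = [2; 3, 9, 3, 9, 3].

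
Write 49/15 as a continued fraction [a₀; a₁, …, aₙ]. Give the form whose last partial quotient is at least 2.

49 = 3·15 + 4
15 = 3·4 + 3
4 = 1·3 + 1
3 = 3·1 + 0  (stop)
So 49/15 = [3; 3, 1, 3].

[3; 3, 1, 3]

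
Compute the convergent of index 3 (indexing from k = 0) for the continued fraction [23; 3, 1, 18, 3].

1744/75

Using pₖ = aₖpₖ₋₁ + pₖ₋₂, qₖ = aₖqₖ₋₁ + qₖ₋₂ (with p₋₁=1, p₋₂=0, q₋₁=0, q₋₂=1):
  k=0: a=23, p=23, q=1
  k=1: a=3, p=70, q=3
  k=2: a=1, p=93, q=4
  k=3: a=18, p=1744, q=75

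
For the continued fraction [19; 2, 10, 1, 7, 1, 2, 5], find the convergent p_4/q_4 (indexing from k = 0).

3545/182

Using pₖ = aₖpₖ₋₁ + pₖ₋₂, qₖ = aₖqₖ₋₁ + qₖ₋₂ (with p₋₁=1, p₋₂=0, q₋₁=0, q₋₂=1):
  k=0: a=19, p=19, q=1
  k=1: a=2, p=39, q=2
  k=2: a=10, p=409, q=21
  k=3: a=1, p=448, q=23
  k=4: a=7, p=3545, q=182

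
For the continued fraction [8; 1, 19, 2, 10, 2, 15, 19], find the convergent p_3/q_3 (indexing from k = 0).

367/41

Using pₖ = aₖpₖ₋₁ + pₖ₋₂, qₖ = aₖqₖ₋₁ + qₖ₋₂ (with p₋₁=1, p₋₂=0, q₋₁=0, q₋₂=1):
  k=0: a=8, p=8, q=1
  k=1: a=1, p=9, q=1
  k=2: a=19, p=179, q=20
  k=3: a=2, p=367, q=41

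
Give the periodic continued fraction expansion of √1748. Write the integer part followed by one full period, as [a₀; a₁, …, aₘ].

a₀ = ⌊√1748⌋ = 41.
With m₀=0, d₀=1 and mₖ₊₁ = dₖaₖ − mₖ, dₖ₊₁ = (n − mₖ₊₁²)/dₖ, aₖ₊₁ = ⌊(a₀+mₖ₊₁)/dₖ₊₁⌋:
  k=1: m=41, d=67, a=1
  k=2: m=26, d=16, a=4
  k=3: m=38, d=19, a=4
  k=4: m=38, d=16, a=4
  k=5: m=26, d=67, a=1
  k=6: m=41, d=1, a=82
d=1 and a=2a₀=82 at k=6, so the next step gives (m, d) = (41, 67) again — its k=1 value — and the period has length 6.

[41; 1, 4, 4, 4, 1, 82]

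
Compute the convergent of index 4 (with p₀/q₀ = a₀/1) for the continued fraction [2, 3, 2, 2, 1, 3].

55/24

Using pₖ = aₖpₖ₋₁ + pₖ₋₂, qₖ = aₖqₖ₋₁ + qₖ₋₂ (with p₋₁=1, p₋₂=0, q₋₁=0, q₋₂=1):
  k=0: a=2, p=2, q=1
  k=1: a=3, p=7, q=3
  k=2: a=2, p=16, q=7
  k=3: a=2, p=39, q=17
  k=4: a=1, p=55, q=24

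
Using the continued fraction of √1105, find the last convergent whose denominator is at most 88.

√1105 = [33; 4, 7, 7, 4, 66, …] (period length 5).
Convergents:
  p_0/q_0 = 33/1
  p_1/q_1 = 133/4
  p_2/q_2 = 964/29
  p_3/q_3 = 6881/207
q_2 = 29 ≤ 88 < 207 = q_3, so the answer is 964/29.

964/29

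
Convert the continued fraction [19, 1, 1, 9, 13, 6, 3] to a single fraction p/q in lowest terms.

93491/4788

Fold from the inside: start with 3/1.
  6 + 1/3 = 19/3
  13 + 3/19 = 250/19
  9 + 19/250 = 2269/250
  1 + 250/2269 = 2519/2269
  1 + 2269/2519 = 4788/2519
  19 + 2519/4788 = 93491/4788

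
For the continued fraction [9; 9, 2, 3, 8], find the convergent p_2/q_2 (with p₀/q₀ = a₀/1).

Using pₖ = aₖpₖ₋₁ + pₖ₋₂, qₖ = aₖqₖ₋₁ + qₖ₋₂ (with p₋₁=1, p₋₂=0, q₋₁=0, q₋₂=1):
  k=0: a=9, p=9, q=1
  k=1: a=9, p=82, q=9
  k=2: a=2, p=173, q=19

173/19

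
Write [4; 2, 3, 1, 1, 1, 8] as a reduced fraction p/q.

959/216

Fold from the inside: start with 8/1.
  1 + 1/8 = 9/8
  1 + 8/9 = 17/9
  1 + 9/17 = 26/17
  3 + 17/26 = 95/26
  2 + 26/95 = 216/95
  4 + 95/216 = 959/216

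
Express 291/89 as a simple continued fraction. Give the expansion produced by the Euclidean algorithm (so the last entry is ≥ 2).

[3; 3, 1, 2, 2, 3]

291 = 3*89 + 24
89 = 3*24 + 17
24 = 1*17 + 7
17 = 2*7 + 3
7 = 2*3 + 1
3 = 3*1 + 0  (stop)
So 291/89 = [3; 3, 1, 2, 2, 3].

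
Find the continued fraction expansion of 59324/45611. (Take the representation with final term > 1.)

59324 = 1·45611 + 13713
45611 = 3·13713 + 4472
13713 = 3·4472 + 297
4472 = 15·297 + 17
297 = 17·17 + 8
17 = 2·8 + 1
8 = 8·1 + 0  (stop)
So 59324/45611 = [1; 3, 3, 15, 17, 2, 8].

[1; 3, 3, 15, 17, 2, 8]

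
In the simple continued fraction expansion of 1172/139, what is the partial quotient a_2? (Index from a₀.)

1172 = 8·139 + 60   →  a_0 = 8
139 = 2·60 + 19   →  a_1 = 2
60 = 3·19 + 3   →  a_2 = 3

3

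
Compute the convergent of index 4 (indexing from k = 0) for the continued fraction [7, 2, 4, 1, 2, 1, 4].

231/31

Using pₖ = aₖpₖ₋₁ + pₖ₋₂, qₖ = aₖqₖ₋₁ + qₖ₋₂ (with p₋₁=1, p₋₂=0, q₋₁=0, q₋₂=1):
  k=0: a=7, p=7, q=1
  k=1: a=2, p=15, q=2
  k=2: a=4, p=67, q=9
  k=3: a=1, p=82, q=11
  k=4: a=2, p=231, q=31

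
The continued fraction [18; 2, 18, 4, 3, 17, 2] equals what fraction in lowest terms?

320651/17345

Fold from the inside: start with 2/1.
  17 + 1/2 = 35/2
  3 + 2/35 = 107/35
  4 + 35/107 = 463/107
  18 + 107/463 = 8441/463
  2 + 463/8441 = 17345/8441
  18 + 8441/17345 = 320651/17345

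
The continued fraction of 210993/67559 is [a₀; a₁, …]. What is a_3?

15

210993 = 3·67559 + 8316   →  a_0 = 3
67559 = 8·8316 + 1031   →  a_1 = 8
8316 = 8·1031 + 68   →  a_2 = 8
1031 = 15·68 + 11   →  a_3 = 15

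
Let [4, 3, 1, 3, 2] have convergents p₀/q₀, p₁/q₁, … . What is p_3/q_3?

64/15

Using pₖ = aₖpₖ₋₁ + pₖ₋₂, qₖ = aₖqₖ₋₁ + qₖ₋₂ (with p₋₁=1, p₋₂=0, q₋₁=0, q₋₂=1):
  k=0: a=4, p=4, q=1
  k=1: a=3, p=13, q=3
  k=2: a=1, p=17, q=4
  k=3: a=3, p=64, q=15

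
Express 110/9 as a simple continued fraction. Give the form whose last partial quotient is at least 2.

110 = 12*9 + 2
9 = 4*2 + 1
2 = 2*1 + 0  (stop)
So 110/9 = [12; 4, 2].

[12; 4, 2]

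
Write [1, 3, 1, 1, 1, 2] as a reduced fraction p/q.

37/29

Using pₖ = aₖpₖ₋₁ + pₖ₋₂ and qₖ = aₖqₖ₋₁ + qₖ₋₂:
  k=0: a=1, p=1, q=1
  k=1: a=3, p=4, q=3
  k=2: a=1, p=5, q=4
  k=3: a=1, p=9, q=7
  k=4: a=1, p=14, q=11
  k=5: a=2, p=37, q=29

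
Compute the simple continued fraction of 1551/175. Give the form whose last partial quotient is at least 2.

[8; 1, 6, 3, 2, 3]

1551 = 8·175 + 151
175 = 1·151 + 24
151 = 6·24 + 7
24 = 3·7 + 3
7 = 2·3 + 1
3 = 3·1 + 0  (stop)
So 1551/175 = [8; 1, 6, 3, 2, 3].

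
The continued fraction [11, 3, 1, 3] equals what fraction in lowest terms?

Fold from the inside: start with 3/1.
  1 + 1/3 = 4/3
  3 + 3/4 = 15/4
  11 + 4/15 = 169/15

169/15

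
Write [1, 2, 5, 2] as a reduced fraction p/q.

35/24

Fold from the inside: start with 2/1.
  5 + 1/2 = 11/2
  2 + 2/11 = 24/11
  1 + 11/24 = 35/24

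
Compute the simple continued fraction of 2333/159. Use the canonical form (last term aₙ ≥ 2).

2333 = 14×159 + 107
159 = 1×107 + 52
107 = 2×52 + 3
52 = 17×3 + 1
3 = 3×1 + 0  (stop)
So 2333/159 = [14; 1, 2, 17, 3].

[14; 1, 2, 17, 3]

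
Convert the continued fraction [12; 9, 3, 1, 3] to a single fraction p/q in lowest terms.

Fold from the inside: start with 3/1.
  1 + 1/3 = 4/3
  3 + 3/4 = 15/4
  9 + 4/15 = 139/15
  12 + 15/139 = 1683/139

1683/139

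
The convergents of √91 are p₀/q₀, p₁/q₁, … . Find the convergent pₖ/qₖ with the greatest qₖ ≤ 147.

849/89

√91 = [9; 1, 1, 5, 1, 5, 1, 1, 18, …] (period length 8).
Convergents:
  p_0/q_0 = 9/1
  p_1/q_1 = 10/1
  p_2/q_2 = 19/2
  p_3/q_3 = 105/11
  p_4/q_4 = 124/13
  p_5/q_5 = 725/76
  p_6/q_6 = 849/89
  p_7/q_7 = 1574/165
q_6 = 89 ≤ 147 < 165 = q_7, so the answer is 849/89.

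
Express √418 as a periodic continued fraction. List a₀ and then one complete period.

[20; 2, 4, 20, 4, 2, 40]

a₀ = ⌊√418⌋ = 20.
With m₀=0, d₀=1 and mₖ₊₁ = dₖaₖ − mₖ, dₖ₊₁ = (n − mₖ₊₁²)/dₖ, aₖ₊₁ = ⌊(a₀+mₖ₊₁)/dₖ₊₁⌋:
  k=1: m=20, d=18, a=2
  k=2: m=16, d=9, a=4
  k=3: m=20, d=2, a=20
  k=4: m=20, d=9, a=4
  k=5: m=16, d=18, a=2
  k=6: m=20, d=1, a=40
d=1 and a=2a₀=40 at k=6, so the next step gives (m, d) = (20, 18) again — its k=1 value — and the period has length 6.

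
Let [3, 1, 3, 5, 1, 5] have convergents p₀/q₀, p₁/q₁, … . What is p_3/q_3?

79/21

Using pₖ = aₖpₖ₋₁ + pₖ₋₂, qₖ = aₖqₖ₋₁ + qₖ₋₂ (with p₋₁=1, p₋₂=0, q₋₁=0, q₋₂=1):
  k=0: a=3, p=3, q=1
  k=1: a=1, p=4, q=1
  k=2: a=3, p=15, q=4
  k=3: a=5, p=79, q=21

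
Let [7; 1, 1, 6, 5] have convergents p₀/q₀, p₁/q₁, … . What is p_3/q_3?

98/13

Using pₖ = aₖpₖ₋₁ + pₖ₋₂, qₖ = aₖqₖ₋₁ + qₖ₋₂ (with p₋₁=1, p₋₂=0, q₋₁=0, q₋₂=1):
  k=0: a=7, p=7, q=1
  k=1: a=1, p=8, q=1
  k=2: a=1, p=15, q=2
  k=3: a=6, p=98, q=13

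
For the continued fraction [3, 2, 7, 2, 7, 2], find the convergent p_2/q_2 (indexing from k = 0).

52/15

Using pₖ = aₖpₖ₋₁ + pₖ₋₂, qₖ = aₖqₖ₋₁ + qₖ₋₂ (with p₋₁=1, p₋₂=0, q₋₁=0, q₋₂=1):
  k=0: a=3, p=3, q=1
  k=1: a=2, p=7, q=2
  k=2: a=7, p=52, q=15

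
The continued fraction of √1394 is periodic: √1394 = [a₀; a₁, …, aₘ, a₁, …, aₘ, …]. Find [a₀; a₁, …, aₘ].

[37; 2, 1, 36, 1, 2, 74]

a₀ = ⌊√1394⌋ = 37.
With m₀=0, d₀=1 and mₖ₊₁ = dₖaₖ − mₖ, dₖ₊₁ = (n − mₖ₊₁²)/dₖ, aₖ₊₁ = ⌊(a₀+mₖ₊₁)/dₖ₊₁⌋:
  k=1: m=37, d=25, a=2
  k=2: m=13, d=49, a=1
  k=3: m=36, d=2, a=36
  k=4: m=36, d=49, a=1
  k=5: m=13, d=25, a=2
  k=6: m=37, d=1, a=74
d=1 and a=2a₀=74 at k=6, so the next step gives (m, d) = (37, 25) again — its k=1 value — and the period has length 6.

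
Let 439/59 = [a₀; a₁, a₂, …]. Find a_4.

2

439 = 7·59 + 26   →  a_0 = 7
59 = 2·26 + 7   →  a_1 = 2
26 = 3·7 + 5   →  a_2 = 3
7 = 1·5 + 2   →  a_3 = 1
5 = 2·2 + 1   →  a_4 = 2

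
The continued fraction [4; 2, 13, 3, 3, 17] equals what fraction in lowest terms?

Using pₖ = aₖpₖ₋₁ + pₖ₋₂ and qₖ = aₖqₖ₋₁ + qₖ₋₂:
  k=0: a=4, p=4, q=1
  k=1: a=2, p=9, q=2
  k=2: a=13, p=121, q=27
  k=3: a=3, p=372, q=83
  k=4: a=3, p=1237, q=276
  k=5: a=17, p=21401, q=4775

21401/4775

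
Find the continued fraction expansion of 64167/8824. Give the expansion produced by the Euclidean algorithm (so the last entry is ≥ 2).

[7; 3, 1, 2, 9, 3, 3, 8]

64167 = 7×8824 + 2399
8824 = 3×2399 + 1627
2399 = 1×1627 + 772
1627 = 2×772 + 83
772 = 9×83 + 25
83 = 3×25 + 8
25 = 3×8 + 1
8 = 8×1 + 0  (stop)
So 64167/8824 = [7; 3, 1, 2, 9, 3, 3, 8].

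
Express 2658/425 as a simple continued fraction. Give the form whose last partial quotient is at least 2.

[6; 3, 1, 14, 2, 3]

2658 = 6*425 + 108
425 = 3*108 + 101
108 = 1*101 + 7
101 = 14*7 + 3
7 = 2*3 + 1
3 = 3*1 + 0  (stop)
So 2658/425 = [6; 3, 1, 14, 2, 3].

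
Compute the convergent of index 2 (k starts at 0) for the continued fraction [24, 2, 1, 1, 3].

73/3

Using pₖ = aₖpₖ₋₁ + pₖ₋₂, qₖ = aₖqₖ₋₁ + qₖ₋₂ (with p₋₁=1, p₋₂=0, q₋₁=0, q₋₂=1):
  k=0: a=24, p=24, q=1
  k=1: a=2, p=49, q=2
  k=2: a=1, p=73, q=3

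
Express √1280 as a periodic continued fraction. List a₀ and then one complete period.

a₀ = ⌊√1280⌋ = 35.
With m₀=0, d₀=1 and mₖ₊₁ = dₖaₖ − mₖ, dₖ₊₁ = (n − mₖ₊₁²)/dₖ, aₖ₊₁ = ⌊(a₀+mₖ₊₁)/dₖ₊₁⌋:
  k=1: m=35, d=55, a=1
  k=2: m=20, d=16, a=3
  k=3: m=28, d=31, a=2
  k=4: m=34, d=4, a=17
  k=5: m=34, d=31, a=2
  k=6: m=28, d=16, a=3
  k=7: m=20, d=55, a=1
  k=8: m=35, d=1, a=70
d=1 and a=2a₀=70 at k=8, so the next step gives (m, d) = (35, 55) again — its k=1 value — and the period has length 8.

[35; 1, 3, 2, 17, 2, 3, 1, 70]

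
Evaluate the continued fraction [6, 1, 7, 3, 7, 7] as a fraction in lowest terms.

Using pₖ = aₖpₖ₋₁ + pₖ₋₂ and qₖ = aₖqₖ₋₁ + qₖ₋₂:
  k=0: a=6, p=6, q=1
  k=1: a=1, p=7, q=1
  k=2: a=7, p=55, q=8
  k=3: a=3, p=172, q=25
  k=4: a=7, p=1259, q=183
  k=5: a=7, p=8985, q=1306

8985/1306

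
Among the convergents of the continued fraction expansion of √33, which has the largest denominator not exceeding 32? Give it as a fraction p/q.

23/4

√33 = [5; 1, 2, 1, 10, …] (period length 4).
Convergents:
  p_0/q_0 = 5/1
  p_1/q_1 = 6/1
  p_2/q_2 = 17/3
  p_3/q_3 = 23/4
  p_4/q_4 = 247/43
q_3 = 4 ≤ 32 < 43 = q_4, so the answer is 23/4.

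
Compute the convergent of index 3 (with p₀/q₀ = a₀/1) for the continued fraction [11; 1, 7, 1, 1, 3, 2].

Using pₖ = aₖpₖ₋₁ + pₖ₋₂, qₖ = aₖqₖ₋₁ + qₖ₋₂ (with p₋₁=1, p₋₂=0, q₋₁=0, q₋₂=1):
  k=0: a=11, p=11, q=1
  k=1: a=1, p=12, q=1
  k=2: a=7, p=95, q=8
  k=3: a=1, p=107, q=9

107/9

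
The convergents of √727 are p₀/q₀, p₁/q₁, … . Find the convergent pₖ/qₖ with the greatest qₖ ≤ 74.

728/27

√727 = [26; 1, 25, 1, 52, …] (period length 4).
Convergents:
  p_0/q_0 = 26/1
  p_1/q_1 = 27/1
  p_2/q_2 = 701/26
  p_3/q_3 = 728/27
  p_4/q_4 = 38557/1430
q_3 = 27 ≤ 74 < 1430 = q_4, so the answer is 728/27.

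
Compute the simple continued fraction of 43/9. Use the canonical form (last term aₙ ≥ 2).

43 = 4·9 + 7
9 = 1·7 + 2
7 = 3·2 + 1
2 = 2·1 + 0  (stop)
So 43/9 = [4; 1, 3, 2].

[4; 1, 3, 2]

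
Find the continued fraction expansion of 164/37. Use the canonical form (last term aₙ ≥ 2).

164 = 4·37 + 16
37 = 2·16 + 5
16 = 3·5 + 1
5 = 5·1 + 0  (stop)
So 164/37 = [4; 2, 3, 5].

[4; 2, 3, 5]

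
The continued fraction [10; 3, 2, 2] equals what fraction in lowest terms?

Using pₖ = aₖpₖ₋₁ + pₖ₋₂ and qₖ = aₖqₖ₋₁ + qₖ₋₂:
  k=0: a=10, p=10, q=1
  k=1: a=3, p=31, q=3
  k=2: a=2, p=72, q=7
  k=3: a=2, p=175, q=17

175/17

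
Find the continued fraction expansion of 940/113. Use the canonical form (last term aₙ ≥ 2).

[8; 3, 7, 5]

940 = 8×113 + 36
113 = 3×36 + 5
36 = 7×5 + 1
5 = 5×1 + 0  (stop)
So 940/113 = [8; 3, 7, 5].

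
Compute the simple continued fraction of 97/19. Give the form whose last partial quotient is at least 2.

97 = 5×19 + 2
19 = 9×2 + 1
2 = 2×1 + 0  (stop)
So 97/19 = [5; 9, 2].

[5; 9, 2]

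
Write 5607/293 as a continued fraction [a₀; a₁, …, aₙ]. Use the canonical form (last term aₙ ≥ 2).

[19; 7, 3, 13]

5607 = 19*293 + 40
293 = 7*40 + 13
40 = 3*13 + 1
13 = 13*1 + 0  (stop)
So 5607/293 = [19; 7, 3, 13].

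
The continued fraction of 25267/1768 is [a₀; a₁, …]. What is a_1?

3

25267 = 14·1768 + 515   →  a_0 = 14
1768 = 3·515 + 223   →  a_1 = 3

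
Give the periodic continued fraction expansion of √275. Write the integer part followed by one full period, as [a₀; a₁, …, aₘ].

a₀ = ⌊√275⌋ = 16.
With m₀=0, d₀=1 and mₖ₊₁ = dₖaₖ − mₖ, dₖ₊₁ = (n − mₖ₊₁²)/dₖ, aₖ₊₁ = ⌊(a₀+mₖ₊₁)/dₖ₊₁⌋:
  k=1: m=16, d=19, a=1
  k=2: m=3, d=14, a=1
  k=3: m=11, d=11, a=2
  k=4: m=11, d=14, a=1
  k=5: m=3, d=19, a=1
  k=6: m=16, d=1, a=32
d=1 and a=2a₀=32 at k=6, so the next step gives (m, d) = (16, 19) again — its k=1 value — and the period has length 6.

[16; 1, 1, 2, 1, 1, 32]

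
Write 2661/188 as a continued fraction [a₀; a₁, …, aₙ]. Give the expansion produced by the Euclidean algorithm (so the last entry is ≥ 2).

[14; 6, 2, 14]

2661 = 14·188 + 29
188 = 6·29 + 14
29 = 2·14 + 1
14 = 14·1 + 0  (stop)
So 2661/188 = [14; 6, 2, 14].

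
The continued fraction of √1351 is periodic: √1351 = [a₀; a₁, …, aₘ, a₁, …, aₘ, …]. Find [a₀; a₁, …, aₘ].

a₀ = ⌊√1351⌋ = 36.
With m₀=0, d₀=1 and mₖ₊₁ = dₖaₖ − mₖ, dₖ₊₁ = (n − mₖ₊₁²)/dₖ, aₖ₊₁ = ⌊(a₀+mₖ₊₁)/dₖ₊₁⌋:
  k=1: m=36, d=55, a=1
  k=2: m=19, d=18, a=3
  k=3: m=35, d=7, a=10
  k=4: m=35, d=18, a=3
  k=5: m=19, d=55, a=1
  k=6: m=36, d=1, a=72
d=1 and a=2a₀=72 at k=6, so the next step gives (m, d) = (36, 55) again — its k=1 value — and the period has length 6.

[36; 1, 3, 10, 3, 1, 72]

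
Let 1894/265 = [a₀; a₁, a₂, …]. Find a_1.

1894 = 7·265 + 39   →  a_0 = 7
265 = 6·39 + 31   →  a_1 = 6

6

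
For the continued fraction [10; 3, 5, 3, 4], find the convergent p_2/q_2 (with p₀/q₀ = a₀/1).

165/16

Using pₖ = aₖpₖ₋₁ + pₖ₋₂, qₖ = aₖqₖ₋₁ + qₖ₋₂ (with p₋₁=1, p₋₂=0, q₋₁=0, q₋₂=1):
  k=0: a=10, p=10, q=1
  k=1: a=3, p=31, q=3
  k=2: a=5, p=165, q=16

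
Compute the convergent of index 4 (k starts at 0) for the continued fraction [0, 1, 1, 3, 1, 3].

Using pₖ = aₖpₖ₋₁ + pₖ₋₂, qₖ = aₖqₖ₋₁ + qₖ₋₂ (with p₋₁=1, p₋₂=0, q₋₁=0, q₋₂=1):
  k=0: a=0, p=0, q=1
  k=1: a=1, p=1, q=1
  k=2: a=1, p=1, q=2
  k=3: a=3, p=4, q=7
  k=4: a=1, p=5, q=9

5/9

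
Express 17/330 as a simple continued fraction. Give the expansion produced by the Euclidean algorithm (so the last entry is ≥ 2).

17 = 0·330 + 17
330 = 19·17 + 7
17 = 2·7 + 3
7 = 2·3 + 1
3 = 3·1 + 0  (stop)
So 17/330 = [0; 19, 2, 2, 3].

[0; 19, 2, 2, 3]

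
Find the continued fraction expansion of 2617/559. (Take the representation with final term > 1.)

2617 = 4×559 + 381
559 = 1×381 + 178
381 = 2×178 + 25
178 = 7×25 + 3
25 = 8×3 + 1
3 = 3×1 + 0  (stop)
So 2617/559 = [4; 1, 2, 7, 8, 3].

[4; 1, 2, 7, 8, 3]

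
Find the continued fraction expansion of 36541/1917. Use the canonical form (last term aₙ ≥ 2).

36541 = 19×1917 + 118
1917 = 16×118 + 29
118 = 4×29 + 2
29 = 14×2 + 1
2 = 2×1 + 0  (stop)
So 36541/1917 = [19; 16, 4, 14, 2].

[19; 16, 4, 14, 2]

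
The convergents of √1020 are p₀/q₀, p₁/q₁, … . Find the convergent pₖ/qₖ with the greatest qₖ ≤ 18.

511/16

√1020 = [31; 1, 14, 1, 62, …] (period length 4).
Convergents:
  p_0/q_0 = 31/1
  p_1/q_1 = 32/1
  p_2/q_2 = 479/15
  p_3/q_3 = 511/16
  p_4/q_4 = 32161/1007
q_3 = 16 ≤ 18 < 1007 = q_4, so the answer is 511/16.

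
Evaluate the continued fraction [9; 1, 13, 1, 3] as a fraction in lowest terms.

Using pₖ = aₖpₖ₋₁ + pₖ₋₂ and qₖ = aₖqₖ₋₁ + qₖ₋₂:
  k=0: a=9, p=9, q=1
  k=1: a=1, p=10, q=1
  k=2: a=13, p=139, q=14
  k=3: a=1, p=149, q=15
  k=4: a=3, p=586, q=59

586/59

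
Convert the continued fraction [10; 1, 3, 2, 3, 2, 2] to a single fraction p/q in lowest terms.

1864/173

Fold from the inside: start with 2/1.
  2 + 1/2 = 5/2
  3 + 2/5 = 17/5
  2 + 5/17 = 39/17
  3 + 17/39 = 134/39
  1 + 39/134 = 173/134
  10 + 134/173 = 1864/173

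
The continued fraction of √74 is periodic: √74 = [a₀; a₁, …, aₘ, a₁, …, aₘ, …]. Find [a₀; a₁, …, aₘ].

[8; 1, 1, 1, 1, 16]

a₀ = ⌊√74⌋ = 8.
With m₀=0, d₀=1 and mₖ₊₁ = dₖaₖ − mₖ, dₖ₊₁ = (n − mₖ₊₁²)/dₖ, aₖ₊₁ = ⌊(a₀+mₖ₊₁)/dₖ₊₁⌋:
  k=1: m=8, d=10, a=1
  k=2: m=2, d=7, a=1
  k=3: m=5, d=7, a=1
  k=4: m=2, d=10, a=1
  k=5: m=8, d=1, a=16
d=1 and a=2a₀=16 at k=5, so the next step gives (m, d) = (8, 10) again — its k=1 value — and the period has length 5.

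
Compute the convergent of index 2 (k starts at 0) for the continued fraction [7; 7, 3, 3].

Using pₖ = aₖpₖ₋₁ + pₖ₋₂, qₖ = aₖqₖ₋₁ + qₖ₋₂ (with p₋₁=1, p₋₂=0, q₋₁=0, q₋₂=1):
  k=0: a=7, p=7, q=1
  k=1: a=7, p=50, q=7
  k=2: a=3, p=157, q=22

157/22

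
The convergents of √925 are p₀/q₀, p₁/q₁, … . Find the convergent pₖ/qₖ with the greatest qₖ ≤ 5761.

√925 = [30; 2, 2, 2, 2, 60, …] (period length 5).
Convergents:
  p_0/q_0 = 30/1
  p_1/q_1 = 61/2
  p_2/q_2 = 152/5
  p_3/q_3 = 365/12
  p_4/q_4 = 882/29
  p_5/q_5 = 53285/1752
  p_6/q_6 = 107452/3533
  p_7/q_7 = 268189/8818
q_6 = 3533 ≤ 5761 < 8818 = q_7, so the answer is 107452/3533.

107452/3533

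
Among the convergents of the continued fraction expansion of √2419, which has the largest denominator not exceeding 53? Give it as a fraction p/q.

541/11

√2419 = [49; 5, 2, 5, 98, …] (period length 4).
Convergents:
  p_0/q_0 = 49/1
  p_1/q_1 = 246/5
  p_2/q_2 = 541/11
  p_3/q_3 = 2951/60
q_2 = 11 ≤ 53 < 60 = q_3, so the answer is 541/11.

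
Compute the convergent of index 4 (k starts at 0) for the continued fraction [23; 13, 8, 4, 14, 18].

Using pₖ = aₖpₖ₋₁ + pₖ₋₂, qₖ = aₖqₖ₋₁ + qₖ₋₂ (with p₋₁=1, p₋₂=0, q₋₁=0, q₋₂=1):
  k=0: a=23, p=23, q=1
  k=1: a=13, p=300, q=13
  k=2: a=8, p=2423, q=105
  k=3: a=4, p=9992, q=433
  k=4: a=14, p=142311, q=6167

142311/6167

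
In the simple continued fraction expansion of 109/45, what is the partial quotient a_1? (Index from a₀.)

109 = 2·45 + 19   →  a_0 = 2
45 = 2·19 + 7   →  a_1 = 2

2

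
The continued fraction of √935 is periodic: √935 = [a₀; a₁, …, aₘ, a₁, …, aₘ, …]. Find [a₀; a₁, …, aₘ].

[30; 1, 1, 2, 1, 2, 1, 1, 60]

a₀ = ⌊√935⌋ = 30.
With m₀=0, d₀=1 and mₖ₊₁ = dₖaₖ − mₖ, dₖ₊₁ = (n − mₖ₊₁²)/dₖ, aₖ₊₁ = ⌊(a₀+mₖ₊₁)/dₖ₊₁⌋:
  k=1: m=30, d=35, a=1
  k=2: m=5, d=26, a=1
  k=3: m=21, d=19, a=2
  k=4: m=17, d=34, a=1
  k=5: m=17, d=19, a=2
  k=6: m=21, d=26, a=1
  k=7: m=5, d=35, a=1
  k=8: m=30, d=1, a=60
d=1 and a=2a₀=60 at k=8, so the next step gives (m, d) = (30, 35) again — its k=1 value — and the period has length 8.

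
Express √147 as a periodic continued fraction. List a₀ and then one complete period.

a₀ = ⌊√147⌋ = 12.

[12; 8, 24]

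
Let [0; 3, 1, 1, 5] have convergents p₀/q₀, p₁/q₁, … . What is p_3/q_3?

Using pₖ = aₖpₖ₋₁ + pₖ₋₂, qₖ = aₖqₖ₋₁ + qₖ₋₂ (with p₋₁=1, p₋₂=0, q₋₁=0, q₋₂=1):
  k=0: a=0, p=0, q=1
  k=1: a=3, p=1, q=3
  k=2: a=1, p=1, q=4
  k=3: a=1, p=2, q=7

2/7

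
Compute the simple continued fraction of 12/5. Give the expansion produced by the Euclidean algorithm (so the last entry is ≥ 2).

[2; 2, 2]

12 = 2*5 + 2
5 = 2*2 + 1
2 = 2*1 + 0  (stop)
So 12/5 = [2; 2, 2].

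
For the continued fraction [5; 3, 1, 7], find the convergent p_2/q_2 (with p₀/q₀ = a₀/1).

21/4

Using pₖ = aₖpₖ₋₁ + pₖ₋₂, qₖ = aₖqₖ₋₁ + qₖ₋₂ (with p₋₁=1, p₋₂=0, q₋₁=0, q₋₂=1):
  k=0: a=5, p=5, q=1
  k=1: a=3, p=16, q=3
  k=2: a=1, p=21, q=4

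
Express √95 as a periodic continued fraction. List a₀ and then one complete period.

[9; 1, 2, 1, 18]

a₀ = ⌊√95⌋ = 9.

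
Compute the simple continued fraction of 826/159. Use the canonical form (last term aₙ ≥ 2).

[5; 5, 7, 1, 3]

826 = 5×159 + 31
159 = 5×31 + 4
31 = 7×4 + 3
4 = 1×3 + 1
3 = 3×1 + 0  (stop)
So 826/159 = [5; 5, 7, 1, 3].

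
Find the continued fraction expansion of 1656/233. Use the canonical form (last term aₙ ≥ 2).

[7; 9, 3, 8]

1656 = 7×233 + 25
233 = 9×25 + 8
25 = 3×8 + 1
8 = 8×1 + 0  (stop)
So 1656/233 = [7; 9, 3, 8].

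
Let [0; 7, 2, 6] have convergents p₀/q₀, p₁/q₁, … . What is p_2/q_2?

2/15

Using pₖ = aₖpₖ₋₁ + pₖ₋₂, qₖ = aₖqₖ₋₁ + qₖ₋₂ (with p₋₁=1, p₋₂=0, q₋₁=0, q₋₂=1):
  k=0: a=0, p=0, q=1
  k=1: a=7, p=1, q=7
  k=2: a=2, p=2, q=15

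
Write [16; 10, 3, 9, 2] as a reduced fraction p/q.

9803/609

Using pₖ = aₖpₖ₋₁ + pₖ₋₂ and qₖ = aₖqₖ₋₁ + qₖ₋₂:
  k=0: a=16, p=16, q=1
  k=1: a=10, p=161, q=10
  k=2: a=3, p=499, q=31
  k=3: a=9, p=4652, q=289
  k=4: a=2, p=9803, q=609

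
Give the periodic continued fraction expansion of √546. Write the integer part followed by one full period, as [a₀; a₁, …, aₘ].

[23; 2, 1, 2, 1, 2, 46]

a₀ = ⌊√546⌋ = 23.
With m₀=0, d₀=1 and mₖ₊₁ = dₖaₖ − mₖ, dₖ₊₁ = (n − mₖ₊₁²)/dₖ, aₖ₊₁ = ⌊(a₀+mₖ₊₁)/dₖ₊₁⌋:
  k=1: m=23, d=17, a=2
  k=2: m=11, d=25, a=1
  k=3: m=14, d=14, a=2
  k=4: m=14, d=25, a=1
  k=5: m=11, d=17, a=2
  k=6: m=23, d=1, a=46
d=1 and a=2a₀=46 at k=6, so the next step gives (m, d) = (23, 17) again — its k=1 value — and the period has length 6.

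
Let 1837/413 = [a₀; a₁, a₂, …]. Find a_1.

2

1837 = 4·413 + 185   →  a_0 = 4
413 = 2·185 + 43   →  a_1 = 2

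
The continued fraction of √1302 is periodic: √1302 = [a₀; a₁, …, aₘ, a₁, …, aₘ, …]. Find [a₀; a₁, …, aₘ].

a₀ = ⌊√1302⌋ = 36.
With m₀=0, d₀=1 and mₖ₊₁ = dₖaₖ − mₖ, dₖ₊₁ = (n − mₖ₊₁²)/dₖ, aₖ₊₁ = ⌊(a₀+mₖ₊₁)/dₖ₊₁⌋:
  k=1: m=36, d=6, a=12
  k=2: m=36, d=1, a=72
d=1 and a=2a₀=72 at k=2, so the next step gives (m, d) = (36, 6) again — its k=1 value — and the period has length 2.

[36; 12, 72]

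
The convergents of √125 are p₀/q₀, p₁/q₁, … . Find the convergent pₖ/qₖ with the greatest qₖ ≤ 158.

√125 = [11; 5, 1, 1, 5, 22, …] (period length 5).
Convergents:
  p_0/q_0 = 11/1
  p_1/q_1 = 56/5
  p_2/q_2 = 67/6
  p_3/q_3 = 123/11
  p_4/q_4 = 682/61
  p_5/q_5 = 15127/1353
q_4 = 61 ≤ 158 < 1353 = q_5, so the answer is 682/61.

682/61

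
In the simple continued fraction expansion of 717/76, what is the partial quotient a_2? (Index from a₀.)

717 = 9·76 + 33   →  a_0 = 9
76 = 2·33 + 10   →  a_1 = 2
33 = 3·10 + 3   →  a_2 = 3

3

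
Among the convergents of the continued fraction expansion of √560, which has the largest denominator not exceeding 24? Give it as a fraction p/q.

71/3

√560 = [23; 1, 1, 1, 46, …] (period length 4).
Convergents:
  p_0/q_0 = 23/1
  p_1/q_1 = 24/1
  p_2/q_2 = 47/2
  p_3/q_3 = 71/3
  p_4/q_4 = 3313/140
q_3 = 3 ≤ 24 < 140 = q_4, so the answer is 71/3.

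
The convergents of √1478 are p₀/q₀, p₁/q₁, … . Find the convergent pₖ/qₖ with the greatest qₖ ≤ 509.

√1478 = [38; 2, 4, 38, 4, 2, 76, …] (period length 6).
Convergents:
  p_0/q_0 = 38/1
  p_1/q_1 = 77/2
  p_2/q_2 = 346/9
  p_3/q_3 = 13225/344
  p_4/q_4 = 53246/1385
q_3 = 344 ≤ 509 < 1385 = q_4, so the answer is 13225/344.

13225/344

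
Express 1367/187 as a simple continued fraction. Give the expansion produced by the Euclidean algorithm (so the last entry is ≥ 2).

1367 = 7*187 + 58
187 = 3*58 + 13
58 = 4*13 + 6
13 = 2*6 + 1
6 = 6*1 + 0  (stop)
So 1367/187 = [7; 3, 4, 2, 6].

[7; 3, 4, 2, 6]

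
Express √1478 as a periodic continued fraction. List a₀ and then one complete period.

[38; 2, 4, 38, 4, 2, 76]

a₀ = ⌊√1478⌋ = 38.
With m₀=0, d₀=1 and mₖ₊₁ = dₖaₖ − mₖ, dₖ₊₁ = (n − mₖ₊₁²)/dₖ, aₖ₊₁ = ⌊(a₀+mₖ₊₁)/dₖ₊₁⌋:
  k=1: m=38, d=34, a=2
  k=2: m=30, d=17, a=4
  k=3: m=38, d=2, a=38
  k=4: m=38, d=17, a=4
  k=5: m=30, d=34, a=2
  k=6: m=38, d=1, a=76
d=1 and a=2a₀=76 at k=6, so the next step gives (m, d) = (38, 34) again — its k=1 value — and the period has length 6.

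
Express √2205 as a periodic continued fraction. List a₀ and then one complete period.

[46; 1, 22, 2, 22, 1, 92]

a₀ = ⌊√2205⌋ = 46.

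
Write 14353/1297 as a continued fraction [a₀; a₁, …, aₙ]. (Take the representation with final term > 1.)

[11; 15, 12, 3, 2]

14353 = 11×1297 + 86
1297 = 15×86 + 7
86 = 12×7 + 2
7 = 3×2 + 1
2 = 2×1 + 0  (stop)
So 14353/1297 = [11; 15, 12, 3, 2].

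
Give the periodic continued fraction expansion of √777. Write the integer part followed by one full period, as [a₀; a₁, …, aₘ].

a₀ = ⌊√777⌋ = 27.
With m₀=0, d₀=1 and mₖ₊₁ = dₖaₖ − mₖ, dₖ₊₁ = (n − mₖ₊₁²)/dₖ, aₖ₊₁ = ⌊(a₀+mₖ₊₁)/dₖ₊₁⌋:
  k=1: m=27, d=48, a=1
  k=2: m=21, d=7, a=6
  k=3: m=21, d=48, a=1
  k=4: m=27, d=1, a=54
d=1 and a=2a₀=54 at k=4, so the next step gives (m, d) = (27, 48) again — its k=1 value — and the period has length 4.

[27; 1, 6, 1, 54]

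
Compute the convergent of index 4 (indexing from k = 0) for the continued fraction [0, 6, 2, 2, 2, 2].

12/77

Using pₖ = aₖpₖ₋₁ + pₖ₋₂, qₖ = aₖqₖ₋₁ + qₖ₋₂ (with p₋₁=1, p₋₂=0, q₋₁=0, q₋₂=1):
  k=0: a=0, p=0, q=1
  k=1: a=6, p=1, q=6
  k=2: a=2, p=2, q=13
  k=3: a=2, p=5, q=32
  k=4: a=2, p=12, q=77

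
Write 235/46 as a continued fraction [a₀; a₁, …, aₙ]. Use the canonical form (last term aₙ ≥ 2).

[5; 9, 5]

235 = 5*46 + 5
46 = 9*5 + 1
5 = 5*1 + 0  (stop)
So 235/46 = [5; 9, 5].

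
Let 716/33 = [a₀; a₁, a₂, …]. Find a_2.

2

716 = 21·33 + 23   →  a_0 = 21
33 = 1·23 + 10   →  a_1 = 1
23 = 2·10 + 3   →  a_2 = 2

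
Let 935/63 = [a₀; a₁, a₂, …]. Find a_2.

5

935 = 14·63 + 53   →  a_0 = 14
63 = 1·53 + 10   →  a_1 = 1
53 = 5·10 + 3   →  a_2 = 5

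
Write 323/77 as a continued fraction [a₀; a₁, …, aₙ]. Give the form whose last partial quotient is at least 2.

[4; 5, 7, 2]

323 = 4·77 + 15
77 = 5·15 + 2
15 = 7·2 + 1
2 = 2·1 + 0  (stop)
So 323/77 = [4; 5, 7, 2].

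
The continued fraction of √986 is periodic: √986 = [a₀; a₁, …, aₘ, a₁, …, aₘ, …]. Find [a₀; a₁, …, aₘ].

[31; 2, 2, 62]

a₀ = ⌊√986⌋ = 31.
With m₀=0, d₀=1 and mₖ₊₁ = dₖaₖ − mₖ, dₖ₊₁ = (n − mₖ₊₁²)/dₖ, aₖ₊₁ = ⌊(a₀+mₖ₊₁)/dₖ₊₁⌋:
  k=1: m=31, d=25, a=2
  k=2: m=19, d=25, a=2
  k=3: m=31, d=1, a=62
d=1 and a=2a₀=62 at k=3, so the next step gives (m, d) = (31, 25) again — its k=1 value — and the period has length 3.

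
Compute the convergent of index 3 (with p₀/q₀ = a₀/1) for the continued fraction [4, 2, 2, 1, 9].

Using pₖ = aₖpₖ₋₁ + pₖ₋₂, qₖ = aₖqₖ₋₁ + qₖ₋₂ (with p₋₁=1, p₋₂=0, q₋₁=0, q₋₂=1):
  k=0: a=4, p=4, q=1
  k=1: a=2, p=9, q=2
  k=2: a=2, p=22, q=5
  k=3: a=1, p=31, q=7

31/7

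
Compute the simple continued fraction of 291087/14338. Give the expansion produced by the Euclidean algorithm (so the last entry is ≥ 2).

291087 = 20·14338 + 4327
14338 = 3·4327 + 1357
4327 = 3·1357 + 256
1357 = 5·256 + 77
256 = 3·77 + 25
77 = 3·25 + 2
25 = 12·2 + 1
2 = 2·1 + 0  (stop)
So 291087/14338 = [20; 3, 3, 5, 3, 3, 12, 2].

[20; 3, 3, 5, 3, 3, 12, 2]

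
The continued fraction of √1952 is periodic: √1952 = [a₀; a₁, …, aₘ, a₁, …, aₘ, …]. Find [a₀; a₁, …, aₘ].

a₀ = ⌊√1952⌋ = 44.
With m₀=0, d₀=1 and mₖ₊₁ = dₖaₖ − mₖ, dₖ₊₁ = (n − mₖ₊₁²)/dₖ, aₖ₊₁ = ⌊(a₀+mₖ₊₁)/dₖ₊₁⌋:
  k=1: m=44, d=16, a=5
  k=2: m=36, d=41, a=1
  k=3: m=5, d=47, a=1
  k=4: m=42, d=4, a=21
  k=5: m=42, d=47, a=1
  k=6: m=5, d=41, a=1
  k=7: m=36, d=16, a=5
  k=8: m=44, d=1, a=88
d=1 and a=2a₀=88 at k=8, so the next step gives (m, d) = (44, 16) again — its k=1 value — and the period has length 8.

[44; 5, 1, 1, 21, 1, 1, 5, 88]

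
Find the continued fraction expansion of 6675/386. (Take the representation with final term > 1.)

[17; 3, 2, 2, 2, 9]

6675 = 17×386 + 113
386 = 3×113 + 47
113 = 2×47 + 19
47 = 2×19 + 9
19 = 2×9 + 1
9 = 9×1 + 0  (stop)
So 6675/386 = [17; 3, 2, 2, 2, 9].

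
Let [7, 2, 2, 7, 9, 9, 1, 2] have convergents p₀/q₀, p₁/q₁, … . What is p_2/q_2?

Using pₖ = aₖpₖ₋₁ + pₖ₋₂, qₖ = aₖqₖ₋₁ + qₖ₋₂ (with p₋₁=1, p₋₂=0, q₋₁=0, q₋₂=1):
  k=0: a=7, p=7, q=1
  k=1: a=2, p=15, q=2
  k=2: a=2, p=37, q=5

37/5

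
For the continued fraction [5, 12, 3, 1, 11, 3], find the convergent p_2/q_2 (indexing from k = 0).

Using pₖ = aₖpₖ₋₁ + pₖ₋₂, qₖ = aₖqₖ₋₁ + qₖ₋₂ (with p₋₁=1, p₋₂=0, q₋₁=0, q₋₂=1):
  k=0: a=5, p=5, q=1
  k=1: a=12, p=61, q=12
  k=2: a=3, p=188, q=37

188/37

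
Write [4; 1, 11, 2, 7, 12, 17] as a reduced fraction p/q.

190691/38760

Fold from the inside: start with 17/1.
  12 + 1/17 = 205/17
  7 + 17/205 = 1452/205
  2 + 205/1452 = 3109/1452
  11 + 1452/3109 = 35651/3109
  1 + 3109/35651 = 38760/35651
  4 + 35651/38760 = 190691/38760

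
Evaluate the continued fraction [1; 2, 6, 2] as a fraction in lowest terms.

41/28

Fold from the inside: start with 2/1.
  6 + 1/2 = 13/2
  2 + 2/13 = 28/13
  1 + 13/28 = 41/28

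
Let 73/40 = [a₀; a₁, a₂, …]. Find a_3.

1

73 = 1·40 + 33   →  a_0 = 1
40 = 1·33 + 7   →  a_1 = 1
33 = 4·7 + 5   →  a_2 = 4
7 = 1·5 + 2   →  a_3 = 1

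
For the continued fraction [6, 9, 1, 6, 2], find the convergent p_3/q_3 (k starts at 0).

421/69

Using pₖ = aₖpₖ₋₁ + pₖ₋₂, qₖ = aₖqₖ₋₁ + qₖ₋₂ (with p₋₁=1, p₋₂=0, q₋₁=0, q₋₂=1):
  k=0: a=6, p=6, q=1
  k=1: a=9, p=55, q=9
  k=2: a=1, p=61, q=10
  k=3: a=6, p=421, q=69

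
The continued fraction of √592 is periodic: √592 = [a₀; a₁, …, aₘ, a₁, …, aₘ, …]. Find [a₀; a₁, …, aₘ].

[24; 3, 48]

a₀ = ⌊√592⌋ = 24.
With m₀=0, d₀=1 and mₖ₊₁ = dₖaₖ − mₖ, dₖ₊₁ = (n − mₖ₊₁²)/dₖ, aₖ₊₁ = ⌊(a₀+mₖ₊₁)/dₖ₊₁⌋:
  k=1: m=24, d=16, a=3
  k=2: m=24, d=1, a=48
d=1 and a=2a₀=48 at k=2, so the next step gives (m, d) = (24, 16) again — its k=1 value — and the period has length 2.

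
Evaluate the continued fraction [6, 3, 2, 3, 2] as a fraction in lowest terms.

Fold from the inside: start with 2/1.
  3 + 1/2 = 7/2
  2 + 2/7 = 16/7
  3 + 7/16 = 55/16
  6 + 16/55 = 346/55

346/55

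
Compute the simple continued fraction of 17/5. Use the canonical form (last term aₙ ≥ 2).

17 = 3*5 + 2
5 = 2*2 + 1
2 = 2*1 + 0  (stop)
So 17/5 = [3; 2, 2].

[3; 2, 2]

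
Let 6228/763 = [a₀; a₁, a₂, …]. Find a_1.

6

6228 = 8·763 + 124   →  a_0 = 8
763 = 6·124 + 19   →  a_1 = 6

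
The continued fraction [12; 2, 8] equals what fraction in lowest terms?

Using pₖ = aₖpₖ₋₁ + pₖ₋₂ and qₖ = aₖqₖ₋₁ + qₖ₋₂:
  k=0: a=12, p=12, q=1
  k=1: a=2, p=25, q=2
  k=2: a=8, p=212, q=17

212/17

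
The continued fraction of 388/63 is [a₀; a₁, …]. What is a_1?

388 = 6·63 + 10   →  a_0 = 6
63 = 6·10 + 3   →  a_1 = 6

6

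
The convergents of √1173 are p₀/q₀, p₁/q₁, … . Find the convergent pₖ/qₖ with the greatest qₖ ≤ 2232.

√1173 = [34; 4, 68, …] (period length 2).
Convergents:
  p_0/q_0 = 34/1
  p_1/q_1 = 137/4
  p_2/q_2 = 9350/273
  p_3/q_3 = 37537/1096
  p_4/q_4 = 2561866/74801
q_3 = 1096 ≤ 2232 < 74801 = q_4, so the answer is 37537/1096.

37537/1096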